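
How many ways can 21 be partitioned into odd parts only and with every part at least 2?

12

Listing the qualifying partitions of 21:
21
15,3,3
13,5,3
11,7,3
11,5,5
9,9,3
9,7,5
9,3,3,3,3
7,7,7
7,5,3,3,3
5,5,5,3,3
3,3,3,3,3,3,3
Counting gives 12.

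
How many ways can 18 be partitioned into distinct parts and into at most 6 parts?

46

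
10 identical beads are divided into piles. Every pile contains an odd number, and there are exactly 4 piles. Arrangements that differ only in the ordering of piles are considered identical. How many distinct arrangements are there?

Enumerating:
1, 1, 1, 7
1, 1, 3, 5
1, 3, 3, 3

3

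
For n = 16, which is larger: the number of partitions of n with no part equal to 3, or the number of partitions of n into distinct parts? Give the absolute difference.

Partitions of 16 with no part equal to 3: 130.
Partitions of 16 into distinct parts: 32.
|130 − 32| = 98.

98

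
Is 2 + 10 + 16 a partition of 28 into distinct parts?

The parts sum to 28, and the condition 'all summands are distinct' holds.

Yes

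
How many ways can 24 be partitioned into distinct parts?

122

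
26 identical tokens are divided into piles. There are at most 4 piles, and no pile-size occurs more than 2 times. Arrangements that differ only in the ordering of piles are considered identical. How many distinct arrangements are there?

198

There are 198 such partitions.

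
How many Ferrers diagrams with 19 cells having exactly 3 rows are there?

30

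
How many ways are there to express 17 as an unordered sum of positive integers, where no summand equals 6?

241

Systematic enumeration (by largest part, then next-largest, …) yields 241.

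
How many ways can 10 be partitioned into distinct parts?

The partitions of 10 that satisfy the conditions:
10
9 + 1
8 + 2
7 + 3
7 + 2 + 1
6 + 4
6 + 3 + 1
5 + 4 + 1
5 + 3 + 2
4 + 3 + 2 + 1
That's 10 in total.

10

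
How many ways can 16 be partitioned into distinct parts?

32

There are too many to list fully; the first 12 (by largest part) are:
16
15,1
14,2
13,3
13,2,1
12,4
12,3,1
11,5
11,4,1
11,3,2
10,6
10,5,1
…and 20 more, for 32 total.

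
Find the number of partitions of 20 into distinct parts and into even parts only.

10

Enumerating:
20
18, 2
16, 4
14, 6
14, 4, 2
12, 8
12, 6, 2
10, 8, 2
10, 6, 4
8, 6, 4, 2
That's 10 in total.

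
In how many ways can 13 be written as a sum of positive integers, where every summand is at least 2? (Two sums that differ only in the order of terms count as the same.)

24

Enumerating:
13
11, 2
10, 3
9, 4
9, 2, 2
8, 5
8, 3, 2
7, 6
7, 4, 2
7, 3, 3
7, 2, 2, 2
6, 5, 2
6, 4, 3
6, 3, 2, 2
5, 5, 3
5, 4, 4
5, 4, 2, 2
5, 3, 3, 2
5, 2, 2, 2, 2
4, 4, 3, 2
4, 3, 3, 3
4, 3, 2, 2, 2
3, 3, 3, 2, 2
3, 2, 2, 2, 2, 2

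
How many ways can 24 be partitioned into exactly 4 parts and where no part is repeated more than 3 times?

107

Enumerating by decreasing first part gives 107 partitions in all.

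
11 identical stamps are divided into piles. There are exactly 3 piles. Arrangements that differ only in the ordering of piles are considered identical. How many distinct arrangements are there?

10

Listing the qualifying partitions of 11:
1 + 1 + 9
1 + 2 + 8
1 + 3 + 7
2 + 2 + 7
1 + 4 + 6
2 + 3 + 6
1 + 5 + 5
2 + 4 + 5
3 + 3 + 5
3 + 4 + 4
Counting gives 10.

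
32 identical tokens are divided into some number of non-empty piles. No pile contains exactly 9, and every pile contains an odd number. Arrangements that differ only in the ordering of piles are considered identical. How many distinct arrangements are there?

286

Enumerating by decreasing first part gives 286 partitions in all.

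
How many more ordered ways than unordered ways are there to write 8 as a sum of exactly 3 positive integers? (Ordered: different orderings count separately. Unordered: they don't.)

Compositions: C(7,2) = 21.
Unordered (partitions into 3 parts): 5.
Difference: 21 − 5 = 16.

16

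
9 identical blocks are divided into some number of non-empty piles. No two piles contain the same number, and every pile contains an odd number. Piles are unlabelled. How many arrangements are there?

2

The partitions of 9 that satisfy the conditions:
9
5 + 3 + 1
That's 2 in total.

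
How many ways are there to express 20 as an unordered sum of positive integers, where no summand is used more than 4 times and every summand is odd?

35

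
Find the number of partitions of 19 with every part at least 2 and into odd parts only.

8

Enumerating:
19
3, 3, 13
3, 5, 11
3, 7, 9
5, 5, 9
5, 7, 7
3, 3, 3, 3, 7
3, 3, 3, 5, 5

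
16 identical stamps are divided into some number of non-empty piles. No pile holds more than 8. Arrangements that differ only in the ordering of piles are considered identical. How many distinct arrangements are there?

186

Direct enumeration gives 186 partitions.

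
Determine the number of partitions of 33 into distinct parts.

Direct enumeration gives 448 partitions.

448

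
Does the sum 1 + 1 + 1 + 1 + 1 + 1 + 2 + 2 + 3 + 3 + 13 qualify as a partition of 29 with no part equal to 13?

No

The parts sum to 29, and the condition 'no summand equals 13' is violated.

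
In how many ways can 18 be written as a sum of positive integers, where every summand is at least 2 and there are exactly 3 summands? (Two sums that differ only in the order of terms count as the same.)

19

Enumerating:
14+2+2
13+3+2
12+4+2
12+3+3
11+5+2
11+4+3
10+6+2
10+5+3
10+4+4
9+7+2
9+6+3
9+5+4
8+8+2
8+7+3
8+6+4
8+5+5
7+7+4
7+6+5
6+6+6
That's 19 in total.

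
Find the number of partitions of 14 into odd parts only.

The partitions of 14 that satisfy the conditions:
13+1
11+3
11+1+1+1
9+5
9+3+1+1
9+1+1+1+1+1
7+7
7+5+1+1
7+3+3+1
7+3+1+1+1+1
7+1+1+1+1+1+1+1
5+5+3+1
5+5+1+1+1+1
5+3+3+3
5+3+3+1+1+1
5+3+1+1+1+1+1+1
5+1+1+1+1+1+1+1+1+1
3+3+3+3+1+1
3+3+3+1+1+1+1+1
3+3+1+1+1+1+1+1+1+1
3+1+1+1+1+1+1+1+1+1+1+1
1+1+1+1+1+1+1+1+1+1+1+1+1+1

22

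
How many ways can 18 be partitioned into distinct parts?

There are too many to list fully; the first 12 (by largest part) are:
18
1 + 17
2 + 16
3 + 15
1 + 2 + 15
4 + 14
1 + 3 + 14
5 + 13
1 + 4 + 13
2 + 3 + 13
6 + 12
1 + 5 + 12
…and 34 more, for 46 total.

46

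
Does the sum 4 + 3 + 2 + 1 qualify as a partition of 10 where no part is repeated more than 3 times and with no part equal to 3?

No

The parts sum to 10, and the condition 'no summand equals 3' is violated.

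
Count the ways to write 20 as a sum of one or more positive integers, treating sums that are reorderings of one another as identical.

627

A full systematic count gives 627.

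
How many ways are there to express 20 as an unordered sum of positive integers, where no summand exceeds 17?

623

Systematic enumeration (by largest part, then next-largest, …) yields 623.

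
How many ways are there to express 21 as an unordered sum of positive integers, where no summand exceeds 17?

A full systematic count gives 785.

785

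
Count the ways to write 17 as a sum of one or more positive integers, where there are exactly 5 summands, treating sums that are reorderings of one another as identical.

A partial list (first 12 by largest part):
13+1+1+1+1
12+2+1+1+1
11+3+1+1+1
11+2+2+1+1
10+4+1+1+1
10+3+2+1+1
10+2+2+2+1
9+5+1+1+1
9+4+2+1+1
9+3+3+1+1
9+3+2+2+1
9+2+2+2+2
…and 35 more, for 47 total.

47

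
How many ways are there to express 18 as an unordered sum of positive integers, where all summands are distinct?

A partial list (first 12 by largest part):
18
17,1
16,2
15,3
15,2,1
14,4
14,3,1
13,5
13,4,1
13,3,2
12,6
12,5,1
…and 34 more, for 46 total.

46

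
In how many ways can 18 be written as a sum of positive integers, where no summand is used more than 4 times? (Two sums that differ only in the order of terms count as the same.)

Systematic enumeration (by largest part, then next-largest, …) yields 262.

262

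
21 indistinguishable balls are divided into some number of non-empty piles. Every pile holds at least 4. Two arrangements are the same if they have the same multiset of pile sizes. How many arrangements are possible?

A partial list (first 12 by largest part):
21
4+17
5+16
6+15
7+14
8+13
4+4+13
9+12
4+5+12
10+11
4+6+11
5+5+11
…and 15 more, for 27 total.

27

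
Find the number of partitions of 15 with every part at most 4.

A partial list (first 12 by largest part):
4,4,4,3
4,4,4,2,1
4,4,4,1,1,1
4,4,3,3,1
4,4,3,2,2
4,4,3,2,1,1
4,4,3,1,1,1,1
4,4,2,2,2,1
4,4,2,2,1,1,1
4,4,2,1,1,1,1,1
4,4,1,1,1,1,1,1,1
4,3,3,3,2
…and 42 more, for 54 total.

54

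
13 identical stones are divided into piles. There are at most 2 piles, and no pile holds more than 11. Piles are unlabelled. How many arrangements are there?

5

The partitions of 13 that satisfy the conditions:
11 + 2
10 + 3
9 + 4
8 + 5
7 + 6
That's 5 in total.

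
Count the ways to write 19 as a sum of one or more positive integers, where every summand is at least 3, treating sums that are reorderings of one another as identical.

39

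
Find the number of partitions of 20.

627

A full systematic count gives 627.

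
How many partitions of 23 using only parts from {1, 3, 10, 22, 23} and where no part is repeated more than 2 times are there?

3

Listing the qualifying partitions of 23:
23
22 + 1
10 + 10 + 3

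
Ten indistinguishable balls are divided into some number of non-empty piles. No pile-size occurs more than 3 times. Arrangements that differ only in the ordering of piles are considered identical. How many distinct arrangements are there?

29

There are too many to list fully; the first 12 (by largest part) are:
10
9 + 1
8 + 2
8 + 1 + 1
7 + 3
7 + 2 + 1
7 + 1 + 1 + 1
6 + 4
6 + 3 + 1
6 + 2 + 2
6 + 2 + 1 + 1
5 + 5
…and 17 more, for 29 total.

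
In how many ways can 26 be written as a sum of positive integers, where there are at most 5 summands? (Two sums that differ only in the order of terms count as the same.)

There are 427 such partitions.

427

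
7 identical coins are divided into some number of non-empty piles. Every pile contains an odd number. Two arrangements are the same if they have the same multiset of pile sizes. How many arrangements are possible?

5

Listing the qualifying partitions of 7:
7
5,1,1
3,3,1
3,1,1,1,1
1,1,1,1,1,1,1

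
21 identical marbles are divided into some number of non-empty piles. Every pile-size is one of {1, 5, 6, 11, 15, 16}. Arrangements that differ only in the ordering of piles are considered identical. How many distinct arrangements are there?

21

Enumerating:
16 + 5
16 + 1 + 1 + 1 + 1 + 1
15 + 6
15 + 5 + 1
15 + 1 + 1 + 1 + 1 + 1 + 1
11 + 6 + 1 + 1 + 1 + 1
11 + 5 + 5
11 + 5 + 1 + 1 + 1 + 1 + 1
11 + 1 + 1 + 1 + 1 + 1 + 1 + 1 + 1 + 1 + 1
6 + 6 + 6 + 1 + 1 + 1
6 + 6 + 5 + 1 + 1 + 1 + 1
6 + 6 + 1 + 1 + 1 + 1 + 1 + 1 + 1 + 1 + 1
6 + 5 + 5 + 5
6 + 5 + 5 + 1 + 1 + 1 + 1 + 1
6 + 5 + 1 + 1 + 1 + 1 + 1 + 1 + 1 + 1 + 1 + 1
6 + 1 + 1 + 1 + 1 + 1 + 1 + 1 + 1 + 1 + 1 + 1 + 1 + 1 + 1 + 1
5 + 5 + 5 + 5 + 1
5 + 5 + 5 + 1 + 1 + 1 + 1 + 1 + 1
5 + 5 + 1 + 1 + 1 + 1 + 1 + 1 + 1 + 1 + 1 + 1 + 1
5 + 1 + 1 + 1 + 1 + 1 + 1 + 1 + 1 + 1 + 1 + 1 + 1 + 1 + 1 + 1 + 1
1 + 1 + 1 + 1 + 1 + 1 + 1 + 1 + 1 + 1 + 1 + 1 + 1 + 1 + 1 + 1 + 1 + 1 + 1 + 1 + 1
That's 21 in total.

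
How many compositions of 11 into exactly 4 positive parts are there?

By stars and bars with positive parts, the count is C(10,3) = 120.

120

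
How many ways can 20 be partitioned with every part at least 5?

They are:
20
15, 5
14, 6
13, 7
12, 8
11, 9
10, 10
10, 5, 5
9, 6, 5
8, 7, 5
8, 6, 6
7, 7, 6
5, 5, 5, 5
That's 13 in total.

13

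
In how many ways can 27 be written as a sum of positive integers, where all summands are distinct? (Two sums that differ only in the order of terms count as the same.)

192

Enumerating by decreasing first part gives 192 partitions in all.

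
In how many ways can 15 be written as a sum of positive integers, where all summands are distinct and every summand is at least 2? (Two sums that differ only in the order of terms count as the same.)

15

The partitions of 15 that satisfy the conditions:
15
13+2
12+3
11+4
10+5
10+3+2
9+6
9+4+2
8+7
8+5+2
8+4+3
7+6+2
7+5+3
6+5+4
6+4+3+2
Counting gives 15.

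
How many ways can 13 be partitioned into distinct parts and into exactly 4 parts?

3

They are:
7,3,2,1
6,4,2,1
5,4,3,1
Counting gives 3.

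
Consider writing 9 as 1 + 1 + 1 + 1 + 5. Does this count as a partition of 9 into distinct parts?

No

The parts sum to 9, and the condition 'all summands are distinct' is violated.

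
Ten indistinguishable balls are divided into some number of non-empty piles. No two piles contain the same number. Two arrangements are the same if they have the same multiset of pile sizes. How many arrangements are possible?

10

Listing the qualifying partitions of 10:
10
1+9
2+8
3+7
1+2+7
4+6
1+3+6
1+4+5
2+3+5
1+2+3+4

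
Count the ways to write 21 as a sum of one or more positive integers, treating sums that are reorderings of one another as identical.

792

Counting exhaustively, 792 partitions satisfy the conditions.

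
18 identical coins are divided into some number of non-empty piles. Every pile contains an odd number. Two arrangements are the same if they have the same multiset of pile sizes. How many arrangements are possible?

A partial list (first 12 by largest part):
1, 17
3, 15
1, 1, 1, 15
5, 13
1, 1, 3, 13
1, 1, 1, 1, 1, 13
7, 11
1, 1, 5, 11
1, 3, 3, 11
1, 1, 1, 1, 3, 11
1, 1, 1, 1, 1, 1, 1, 11
9, 9
…and 34 more, for 46 total.

46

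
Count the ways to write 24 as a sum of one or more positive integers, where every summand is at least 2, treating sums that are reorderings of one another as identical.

320

Counting exhaustively, 320 partitions satisfy the conditions.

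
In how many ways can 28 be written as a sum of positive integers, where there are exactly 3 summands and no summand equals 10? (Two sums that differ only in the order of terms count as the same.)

A partial list (first 12 by largest part):
26, 1, 1
25, 2, 1
24, 3, 1
24, 2, 2
23, 4, 1
23, 3, 2
22, 5, 1
22, 4, 2
22, 3, 3
21, 6, 1
21, 5, 2
21, 4, 3
…and 44 more, for 56 total.

56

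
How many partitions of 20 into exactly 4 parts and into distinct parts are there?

23

The partitions of 20 that satisfy the conditions:
1+2+3+14
1+2+4+13
1+2+5+12
1+3+4+12
1+2+6+11
1+3+5+11
2+3+4+11
1+2+7+10
1+3+6+10
1+4+5+10
2+3+5+10
1+2+8+9
1+3+7+9
1+4+6+9
2+3+6+9
2+4+5+9
1+4+7+8
2+3+7+8
1+5+6+8
2+4+6+8
3+4+5+8
2+5+6+7
3+4+6+7
That's 23 in total.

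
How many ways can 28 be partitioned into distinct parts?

Enumerating by decreasing first part gives 222 partitions in all.

222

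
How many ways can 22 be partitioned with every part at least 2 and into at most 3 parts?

A partial list (first 12 by largest part):
22
20+2
19+3
18+4
18+2+2
17+5
17+3+2
16+6
16+4+2
16+3+3
15+7
15+5+2
…and 29 more, for 41 total.

41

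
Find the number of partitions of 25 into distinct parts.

Systematic enumeration (by largest part, then next-largest, …) yields 142.

142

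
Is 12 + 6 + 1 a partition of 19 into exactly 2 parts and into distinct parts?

No

The parts sum to 19, and the condition 'there are exactly 2 summands' is violated.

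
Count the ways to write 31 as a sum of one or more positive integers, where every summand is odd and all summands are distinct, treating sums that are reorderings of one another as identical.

The partitions of 31 that satisfy the conditions:
31
27 + 3 + 1
25 + 5 + 1
23 + 7 + 1
23 + 5 + 3
21 + 9 + 1
21 + 7 + 3
19 + 11 + 1
19 + 9 + 3
19 + 7 + 5
17 + 13 + 1
17 + 11 + 3
17 + 9 + 5
15 + 13 + 3
15 + 11 + 5
15 + 9 + 7
15 + 7 + 5 + 3 + 1
13 + 11 + 7
13 + 9 + 5 + 3 + 1
11 + 9 + 7 + 3 + 1
Counting gives 20.

20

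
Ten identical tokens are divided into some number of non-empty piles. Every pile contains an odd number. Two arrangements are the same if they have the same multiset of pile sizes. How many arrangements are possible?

Listing the qualifying partitions of 10:
9+1
7+3
7+1+1+1
5+5
5+3+1+1
5+1+1+1+1+1
3+3+3+1
3+3+1+1+1+1
3+1+1+1+1+1+1+1
1+1+1+1+1+1+1+1+1+1
That's 10 in total.

10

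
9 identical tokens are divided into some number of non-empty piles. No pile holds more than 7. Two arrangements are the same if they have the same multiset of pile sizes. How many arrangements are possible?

A partial list (first 12 by largest part):
7+2
7+1+1
6+3
6+2+1
6+1+1+1
5+4
5+3+1
5+2+2
5+2+1+1
5+1+1+1+1
4+4+1
4+3+2
…and 16 more, for 28 total.

28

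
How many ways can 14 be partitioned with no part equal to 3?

79

There are 79 such partitions.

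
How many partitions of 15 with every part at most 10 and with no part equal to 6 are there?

134

There are 134 such partitions.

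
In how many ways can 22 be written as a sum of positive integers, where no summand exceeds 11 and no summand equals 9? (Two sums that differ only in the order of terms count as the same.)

764

Systematic enumeration (by largest part, then next-largest, …) yields 764.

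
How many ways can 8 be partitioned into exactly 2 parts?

4

Enumerating:
7,1
6,2
5,3
4,4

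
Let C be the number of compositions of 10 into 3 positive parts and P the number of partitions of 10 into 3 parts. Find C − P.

Ordered (compositions into 3 parts): C(9,2) = 36.
Partitions of 10 into exactly 3 parts: 8.
Difference: 36 − 8 = 28.

28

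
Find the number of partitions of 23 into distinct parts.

104

Counting exhaustively, 104 partitions satisfy the conditions.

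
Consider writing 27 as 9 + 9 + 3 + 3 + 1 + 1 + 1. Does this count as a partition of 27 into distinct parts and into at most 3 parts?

No

The parts sum to 27, and the condition 'all summands are distinct' is violated.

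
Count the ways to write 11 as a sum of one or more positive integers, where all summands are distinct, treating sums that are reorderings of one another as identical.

12

Enumerating:
11
1,10
2,9
3,8
1,2,8
4,7
1,3,7
5,6
1,4,6
2,3,6
2,4,5
1,2,3,5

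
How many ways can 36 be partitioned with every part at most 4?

Enumerating by decreasing first part gives 478 partitions in all.

478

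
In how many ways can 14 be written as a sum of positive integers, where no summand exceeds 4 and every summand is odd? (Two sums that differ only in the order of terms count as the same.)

Listing the qualifying partitions of 14:
3 + 3 + 3 + 3 + 1 + 1
3 + 3 + 3 + 1 + 1 + 1 + 1 + 1
3 + 3 + 1 + 1 + 1 + 1 + 1 + 1 + 1 + 1
3 + 1 + 1 + 1 + 1 + 1 + 1 + 1 + 1 + 1 + 1 + 1
1 + 1 + 1 + 1 + 1 + 1 + 1 + 1 + 1 + 1 + 1 + 1 + 1 + 1
That's 5 in total.

5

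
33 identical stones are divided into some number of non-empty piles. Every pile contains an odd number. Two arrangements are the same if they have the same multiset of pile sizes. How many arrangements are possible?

A full systematic count gives 448.

448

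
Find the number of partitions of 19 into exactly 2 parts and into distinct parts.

9

Listing the qualifying partitions of 19:
18 + 1
17 + 2
16 + 3
15 + 4
14 + 5
13 + 6
12 + 7
11 + 8
10 + 9
That's 9 in total.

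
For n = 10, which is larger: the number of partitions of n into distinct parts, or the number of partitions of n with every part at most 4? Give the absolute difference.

13

Partitions of 10 into distinct parts: 10.
Partitions of 10 with every part at most 4: 23.
|10 − 23| = 13.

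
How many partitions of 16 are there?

231

Direct enumeration gives 231 partitions.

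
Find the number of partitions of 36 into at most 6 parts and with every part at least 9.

24

The partitions of 36 that satisfy the conditions:
36
9 + 27
10 + 26
11 + 25
12 + 24
13 + 23
14 + 22
15 + 21
16 + 20
17 + 19
18 + 18
9 + 9 + 18
9 + 10 + 17
9 + 11 + 16
10 + 10 + 16
9 + 12 + 15
10 + 11 + 15
9 + 13 + 14
10 + 12 + 14
11 + 11 + 14
10 + 13 + 13
11 + 12 + 13
12 + 12 + 12
9 + 9 + 9 + 9
Counting gives 24.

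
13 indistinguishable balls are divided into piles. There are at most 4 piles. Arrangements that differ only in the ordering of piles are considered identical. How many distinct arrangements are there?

A partial list (first 12 by largest part):
13
12, 1
11, 2
11, 1, 1
10, 3
10, 2, 1
10, 1, 1, 1
9, 4
9, 3, 1
9, 2, 2
9, 2, 1, 1
8, 5
…and 27 more, for 39 total.

39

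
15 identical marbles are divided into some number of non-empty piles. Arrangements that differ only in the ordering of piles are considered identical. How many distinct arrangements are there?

176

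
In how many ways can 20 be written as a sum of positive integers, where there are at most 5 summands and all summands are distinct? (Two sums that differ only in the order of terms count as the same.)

64

There are too many to list fully; the first 12 (by largest part) are:
20
1,19
2,18
3,17
1,2,17
4,16
1,3,16
5,15
1,4,15
2,3,15
6,14
1,5,14
…and 52 more, for 64 total.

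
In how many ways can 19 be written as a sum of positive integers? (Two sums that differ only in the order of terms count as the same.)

490

Direct enumeration gives 490 partitions.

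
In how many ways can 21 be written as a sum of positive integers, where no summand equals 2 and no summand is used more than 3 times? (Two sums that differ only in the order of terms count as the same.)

166

A full systematic count gives 166.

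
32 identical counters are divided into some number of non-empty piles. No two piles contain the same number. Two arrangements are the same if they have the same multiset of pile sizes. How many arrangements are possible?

390

There are 390 such partitions.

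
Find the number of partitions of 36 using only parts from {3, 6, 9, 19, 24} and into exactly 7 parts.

3

They are:
3,3,3,3,6,9,9
3,3,3,6,6,6,9
3,3,6,6,6,6,6
That's 3 in total.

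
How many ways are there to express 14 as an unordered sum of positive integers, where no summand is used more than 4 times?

Direct enumeration gives 100 partitions.

100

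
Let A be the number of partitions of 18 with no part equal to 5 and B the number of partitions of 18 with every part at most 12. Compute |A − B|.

Partitions of 18 with no part equal to 5: 284.
Partitions of 18 with every part at most 12: 366.
|284 − 366| = 82.

82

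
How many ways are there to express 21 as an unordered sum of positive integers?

792

A full systematic count gives 792.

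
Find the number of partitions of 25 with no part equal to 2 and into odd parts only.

Enumerating by decreasing first part gives 142 partitions in all.

142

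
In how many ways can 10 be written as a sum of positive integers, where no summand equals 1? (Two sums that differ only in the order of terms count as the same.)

12

They are:
10
2,8
3,7
4,6
2,2,6
5,5
2,3,5
2,4,4
3,3,4
2,2,2,4
2,2,3,3
2,2,2,2,2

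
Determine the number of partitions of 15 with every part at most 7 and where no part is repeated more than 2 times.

39

A partial list (first 12 by largest part):
7+7+1
7+6+2
7+6+1+1
7+5+3
7+5+2+1
7+4+4
7+4+3+1
7+4+2+2
7+4+2+1+1
7+3+3+2
7+3+3+1+1
7+3+2+2+1
…and 27 more, for 39 total.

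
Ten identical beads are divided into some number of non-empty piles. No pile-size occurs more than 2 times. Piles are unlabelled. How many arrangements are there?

Enumerating:
10
9,1
8,2
8,1,1
7,3
7,2,1
6,4
6,3,1
6,2,2
6,2,1,1
5,5
5,4,1
5,3,2
5,3,1,1
5,2,2,1
4,4,2
4,4,1,1
4,3,3
4,3,2,1
4,2,2,1,1
3,3,2,2
3,3,2,1,1

22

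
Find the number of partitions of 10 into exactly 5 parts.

7

The partitions of 10 that satisfy the conditions:
6, 1, 1, 1, 1
5, 2, 1, 1, 1
4, 3, 1, 1, 1
4, 2, 2, 1, 1
3, 3, 2, 1, 1
3, 2, 2, 2, 1
2, 2, 2, 2, 2
That's 7 in total.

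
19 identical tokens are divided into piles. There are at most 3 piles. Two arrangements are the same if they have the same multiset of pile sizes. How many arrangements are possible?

40

A partial list (first 12 by largest part):
19
18 + 1
17 + 2
17 + 1 + 1
16 + 3
16 + 2 + 1
15 + 4
15 + 3 + 1
15 + 2 + 2
14 + 5
14 + 4 + 1
14 + 3 + 2
…and 28 more, for 40 total.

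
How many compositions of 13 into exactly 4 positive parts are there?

Equivalently, choose which 3 of the 12 gaps become plus signs: C(12,3) = 220.

220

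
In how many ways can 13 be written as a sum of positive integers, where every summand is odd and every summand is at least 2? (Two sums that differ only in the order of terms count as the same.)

Enumerating:
13
3,3,7
3,5,5
Counting gives 3.

3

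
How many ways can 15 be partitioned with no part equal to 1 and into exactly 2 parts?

6

Listing the qualifying partitions of 15:
13, 2
12, 3
11, 4
10, 5
9, 6
8, 7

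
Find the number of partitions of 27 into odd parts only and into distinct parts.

14

They are:
27
1,3,23
1,5,21
1,7,19
3,5,19
1,9,17
3,7,17
1,11,15
3,9,15
5,7,15
3,11,13
5,9,13
7,9,11
1,3,5,7,11
Counting gives 14.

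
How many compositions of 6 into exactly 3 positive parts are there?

A composition of 6 into 3 positive parts is chosen by placing 2 dividers among the 5 gaps between 6 units: C(5,2) = 10.

10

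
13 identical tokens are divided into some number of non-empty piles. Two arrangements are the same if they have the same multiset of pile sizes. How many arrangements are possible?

101

Direct enumeration gives 101 partitions.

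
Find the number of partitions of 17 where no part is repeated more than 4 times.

Direct enumeration gives 205 partitions.

205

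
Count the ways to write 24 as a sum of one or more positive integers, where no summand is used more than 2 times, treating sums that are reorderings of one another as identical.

A full systematic count gives 431.

431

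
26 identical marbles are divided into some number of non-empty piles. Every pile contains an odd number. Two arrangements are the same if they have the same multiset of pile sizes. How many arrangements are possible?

165

There are 165 such partitions.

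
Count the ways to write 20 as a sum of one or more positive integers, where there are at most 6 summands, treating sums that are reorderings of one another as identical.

282

Enumerating by decreasing first part gives 282 partitions in all.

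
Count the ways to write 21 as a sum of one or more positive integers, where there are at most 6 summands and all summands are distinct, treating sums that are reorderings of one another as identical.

There are 76 such partitions.

76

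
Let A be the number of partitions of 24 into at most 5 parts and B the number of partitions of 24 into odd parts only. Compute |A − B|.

Partitions of 24 into at most 5 parts: 333.
Partitions of 24 into odd parts only: 122.
|333 − 122| = 211.

211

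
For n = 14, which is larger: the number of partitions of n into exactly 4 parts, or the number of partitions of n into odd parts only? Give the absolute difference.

1

Partitions of 14 into exactly 4 parts: 23.
Partitions of 14 into odd parts only: 22.
|23 − 22| = 1.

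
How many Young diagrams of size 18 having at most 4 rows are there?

84

Direct enumeration gives 84 partitions.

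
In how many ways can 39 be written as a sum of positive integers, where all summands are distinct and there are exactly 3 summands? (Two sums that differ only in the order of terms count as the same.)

108

There are 108 such partitions.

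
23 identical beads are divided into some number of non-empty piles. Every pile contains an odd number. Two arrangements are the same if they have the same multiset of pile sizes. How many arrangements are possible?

104

Systematic enumeration (by largest part, then next-largest, …) yields 104.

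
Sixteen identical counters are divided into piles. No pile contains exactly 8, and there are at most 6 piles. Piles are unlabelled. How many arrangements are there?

118

There are 118 such partitions.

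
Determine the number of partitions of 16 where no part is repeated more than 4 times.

164

Direct enumeration gives 164 partitions.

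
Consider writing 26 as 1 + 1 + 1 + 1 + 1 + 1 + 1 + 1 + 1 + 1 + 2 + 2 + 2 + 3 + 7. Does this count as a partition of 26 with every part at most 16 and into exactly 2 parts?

No

The parts sum to 26, and the condition 'there are exactly 2 summands' is violated.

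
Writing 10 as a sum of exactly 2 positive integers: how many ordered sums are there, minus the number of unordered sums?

4

Ordered (compositions into 2 parts): C(9,1) = 9.
Partitions of 10 into exactly 2 parts: 5.
Difference: 9 − 5 = 4.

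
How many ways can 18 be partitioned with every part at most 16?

Enumerating by decreasing first part gives 383 partitions in all.

383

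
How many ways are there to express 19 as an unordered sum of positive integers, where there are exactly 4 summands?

54

A partial list (first 12 by largest part):
16+1+1+1
15+2+1+1
14+3+1+1
14+2+2+1
13+4+1+1
13+3+2+1
13+2+2+2
12+5+1+1
12+4+2+1
12+3+3+1
12+3+2+2
11+6+1+1
…and 42 more, for 54 total.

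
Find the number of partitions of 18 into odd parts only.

46

There are too many to list fully; the first 12 (by largest part) are:
17, 1
15, 3
15, 1, 1, 1
13, 5
13, 3, 1, 1
13, 1, 1, 1, 1, 1
11, 7
11, 5, 1, 1
11, 3, 3, 1
11, 3, 1, 1, 1, 1
11, 1, 1, 1, 1, 1, 1, 1
9, 9
…and 34 more, for 46 total.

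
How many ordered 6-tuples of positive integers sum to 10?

A composition of 10 into 6 positive parts is chosen by placing 5 dividers among the 9 gaps between 10 units: C(9,5) = 126.

126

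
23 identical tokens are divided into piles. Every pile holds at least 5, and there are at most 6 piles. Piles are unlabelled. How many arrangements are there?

21

Listing the qualifying partitions of 23:
23
18+5
17+6
16+7
15+8
14+9
13+10
13+5+5
12+11
12+6+5
11+7+5
11+6+6
10+8+5
10+7+6
9+9+5
9+8+6
9+7+7
8+8+7
8+5+5+5
7+6+5+5
6+6+6+5
Counting gives 21.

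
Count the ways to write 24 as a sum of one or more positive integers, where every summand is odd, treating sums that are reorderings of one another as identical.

122

Direct enumeration gives 122 partitions.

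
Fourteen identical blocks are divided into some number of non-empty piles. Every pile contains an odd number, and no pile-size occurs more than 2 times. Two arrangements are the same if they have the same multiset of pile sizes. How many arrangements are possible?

8

Enumerating:
13+1
11+3
9+5
9+3+1+1
7+7
7+5+1+1
7+3+3+1
5+5+3+1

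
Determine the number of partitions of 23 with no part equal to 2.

463

A full systematic count gives 463.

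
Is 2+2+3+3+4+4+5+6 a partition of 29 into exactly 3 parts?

No

The parts sum to 29, and the condition 'there are exactly 3 summands' is violated.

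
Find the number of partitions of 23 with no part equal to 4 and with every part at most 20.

761

Systematic enumeration (by largest part, then next-largest, …) yields 761.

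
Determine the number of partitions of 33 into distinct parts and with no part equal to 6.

There are 311 such partitions.

311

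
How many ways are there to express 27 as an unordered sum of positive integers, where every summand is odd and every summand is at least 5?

The partitions of 27 that satisfy the conditions:
27
17, 5, 5
15, 7, 5
13, 9, 5
13, 7, 7
11, 11, 5
11, 9, 7
9, 9, 9
7, 5, 5, 5, 5
That's 9 in total.

9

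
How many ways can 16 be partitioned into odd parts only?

There are too many to list fully; the first 12 (by largest part) are:
15, 1
13, 3
13, 1, 1, 1
11, 5
11, 3, 1, 1
11, 1, 1, 1, 1, 1
9, 7
9, 5, 1, 1
9, 3, 3, 1
9, 3, 1, 1, 1, 1
9, 1, 1, 1, 1, 1, 1, 1
7, 7, 1, 1
…and 20 more, for 32 total.

32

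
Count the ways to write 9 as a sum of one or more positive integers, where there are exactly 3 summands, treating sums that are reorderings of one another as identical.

7

The partitions of 9 that satisfy the conditions:
7,1,1
6,2,1
5,3,1
5,2,2
4,4,1
4,3,2
3,3,3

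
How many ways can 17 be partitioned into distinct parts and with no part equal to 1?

The partitions of 17 that satisfy the conditions:
17
15,2
14,3
13,4
12,5
12,3,2
11,6
11,4,2
10,7
10,5,2
10,4,3
9,8
9,6,2
9,5,3
8,7,2
8,6,3
8,5,4
8,4,3,2
7,6,4
7,5,3,2
6,5,4,2

21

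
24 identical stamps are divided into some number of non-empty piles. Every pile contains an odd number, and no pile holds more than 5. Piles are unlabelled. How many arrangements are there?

27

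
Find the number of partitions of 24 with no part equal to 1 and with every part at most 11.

243

A full systematic count gives 243.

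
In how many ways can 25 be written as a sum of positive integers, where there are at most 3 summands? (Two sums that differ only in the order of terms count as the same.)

65

A partial list (first 12 by largest part):
25
24 + 1
23 + 2
23 + 1 + 1
22 + 3
22 + 2 + 1
21 + 4
21 + 3 + 1
21 + 2 + 2
20 + 5
20 + 4 + 1
20 + 3 + 2
…and 53 more, for 65 total.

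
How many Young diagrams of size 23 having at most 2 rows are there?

12

Enumerating:
23
22,1
21,2
20,3
19,4
18,5
17,6
16,7
15,8
14,9
13,10
12,11
Counting gives 12.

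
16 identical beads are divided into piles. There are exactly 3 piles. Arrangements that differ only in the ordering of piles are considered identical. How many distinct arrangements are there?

21

Listing the qualifying partitions of 16:
14, 1, 1
13, 2, 1
12, 3, 1
12, 2, 2
11, 4, 1
11, 3, 2
10, 5, 1
10, 4, 2
10, 3, 3
9, 6, 1
9, 5, 2
9, 4, 3
8, 7, 1
8, 6, 2
8, 5, 3
8, 4, 4
7, 7, 2
7, 6, 3
7, 5, 4
6, 6, 4
6, 5, 5
That's 21 in total.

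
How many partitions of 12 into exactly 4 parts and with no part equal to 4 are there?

10

The partitions of 12 that satisfy the conditions:
9, 1, 1, 1
8, 2, 1, 1
7, 3, 1, 1
7, 2, 2, 1
6, 3, 2, 1
6, 2, 2, 2
5, 5, 1, 1
5, 3, 3, 1
5, 3, 2, 2
3, 3, 3, 3
That's 10 in total.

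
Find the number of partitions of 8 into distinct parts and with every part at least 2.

3

The partitions of 8 that satisfy the conditions:
8
2, 6
3, 5
That's 3 in total.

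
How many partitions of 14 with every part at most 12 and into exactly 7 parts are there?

Listing the qualifying partitions of 14:
1+1+1+1+1+1+8
1+1+1+1+1+2+7
1+1+1+1+1+3+6
1+1+1+1+2+2+6
1+1+1+1+1+4+5
1+1+1+1+2+3+5
1+1+1+2+2+2+5
1+1+1+1+2+4+4
1+1+1+1+3+3+4
1+1+1+2+2+3+4
1+1+2+2+2+2+4
1+1+1+2+3+3+3
1+1+2+2+2+3+3
1+2+2+2+2+2+3
2+2+2+2+2+2+2

15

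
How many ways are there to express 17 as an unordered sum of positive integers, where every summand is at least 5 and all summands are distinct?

They are:
17
5,12
6,11
7,10
8,9

5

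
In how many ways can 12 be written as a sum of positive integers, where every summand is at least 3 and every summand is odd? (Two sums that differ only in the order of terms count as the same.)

They are:
3,9
5,7
3,3,3,3
That's 3 in total.

3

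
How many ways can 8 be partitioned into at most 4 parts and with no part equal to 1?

7

Enumerating:
8
2 + 6
3 + 5
4 + 4
2 + 2 + 4
2 + 3 + 3
2 + 2 + 2 + 2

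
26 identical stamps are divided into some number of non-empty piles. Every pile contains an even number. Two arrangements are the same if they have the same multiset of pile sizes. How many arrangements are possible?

101

Counting exhaustively, 101 partitions satisfy the conditions.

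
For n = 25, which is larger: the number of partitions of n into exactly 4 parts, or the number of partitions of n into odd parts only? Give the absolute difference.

Partitions of 25 into exactly 4 parts: 120.
Partitions of 25 into odd parts only: 142.
|120 − 142| = 22.

22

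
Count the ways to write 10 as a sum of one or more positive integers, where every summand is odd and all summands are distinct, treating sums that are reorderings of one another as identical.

2

Listing the qualifying partitions of 10:
9 + 1
7 + 3
Counting gives 2.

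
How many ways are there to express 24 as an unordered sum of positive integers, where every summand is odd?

122

Counting exhaustively, 122 partitions satisfy the conditions.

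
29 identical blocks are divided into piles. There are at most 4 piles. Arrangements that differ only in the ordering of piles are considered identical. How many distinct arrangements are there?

A full systematic count gives 270.

270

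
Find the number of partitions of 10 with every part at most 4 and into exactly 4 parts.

5

They are:
1+1+4+4
1+2+3+4
2+2+2+4
1+3+3+3
2+2+3+3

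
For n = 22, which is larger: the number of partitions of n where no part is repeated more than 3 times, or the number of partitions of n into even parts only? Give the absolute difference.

Partitions of 22 where no part is repeated more than 3 times: 484.
Partitions of 22 into even parts only: 56.
|484 − 56| = 428.

428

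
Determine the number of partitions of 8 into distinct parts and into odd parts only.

2

Listing the qualifying partitions of 8:
7, 1
5, 3
Counting gives 2.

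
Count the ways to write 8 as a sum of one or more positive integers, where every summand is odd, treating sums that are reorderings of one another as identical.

Enumerating:
1+7
3+5
1+1+1+5
1+1+3+3
1+1+1+1+1+3
1+1+1+1+1+1+1+1

6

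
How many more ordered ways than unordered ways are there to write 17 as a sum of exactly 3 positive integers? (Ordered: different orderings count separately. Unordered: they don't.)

96

Compositions: C(16,2) = 120.
Partitions of 17 into exactly 3 parts: 24.
Difference: 120 − 24 = 96.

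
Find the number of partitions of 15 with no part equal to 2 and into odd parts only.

There are too many to list fully; the first 12 (by largest part) are:
15
13+1+1
11+3+1
11+1+1+1+1
9+5+1
9+3+3
9+3+1+1+1
9+1+1+1+1+1+1
7+7+1
7+5+3
7+5+1+1+1
7+3+3+1+1
…and 15 more, for 27 total.

27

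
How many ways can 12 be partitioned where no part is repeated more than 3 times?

There are too many to list fully; the first 12 (by largest part) are:
12
1, 11
2, 10
1, 1, 10
3, 9
1, 2, 9
1, 1, 1, 9
4, 8
1, 3, 8
2, 2, 8
1, 1, 2, 8
5, 7
…and 38 more, for 50 total.

50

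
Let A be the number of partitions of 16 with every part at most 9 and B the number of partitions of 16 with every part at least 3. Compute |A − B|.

Partitions of 16 with every part at most 9: 201.
Partitions of 16 with every part at least 3: 21.
|201 − 21| = 180.

180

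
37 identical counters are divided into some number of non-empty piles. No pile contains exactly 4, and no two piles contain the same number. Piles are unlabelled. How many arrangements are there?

476

There are 476 such partitions.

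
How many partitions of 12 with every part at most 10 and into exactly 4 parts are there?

Listing the qualifying partitions of 12:
9,1,1,1
8,2,1,1
7,3,1,1
7,2,2,1
6,4,1,1
6,3,2,1
6,2,2,2
5,5,1,1
5,4,2,1
5,3,3,1
5,3,2,2
4,4,3,1
4,4,2,2
4,3,3,2
3,3,3,3
That's 15 in total.

15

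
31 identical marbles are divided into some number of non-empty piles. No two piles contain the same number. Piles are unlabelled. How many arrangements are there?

Enumerating by decreasing first part gives 340 partitions in all.

340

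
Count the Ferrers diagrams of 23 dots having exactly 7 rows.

Direct enumeration gives 164 partitions.

164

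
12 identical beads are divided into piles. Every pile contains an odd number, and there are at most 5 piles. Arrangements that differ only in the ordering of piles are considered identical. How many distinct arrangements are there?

8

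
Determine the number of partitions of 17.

Counting exhaustively, 297 partitions satisfy the conditions.

297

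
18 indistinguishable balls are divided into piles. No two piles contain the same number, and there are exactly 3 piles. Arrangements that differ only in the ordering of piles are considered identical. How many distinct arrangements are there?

19

Enumerating:
1+2+15
1+3+14
1+4+13
2+3+13
1+5+12
2+4+12
1+6+11
2+5+11
3+4+11
1+7+10
2+6+10
3+5+10
1+8+9
2+7+9
3+6+9
4+5+9
3+7+8
4+6+8
5+6+7
Counting gives 19.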